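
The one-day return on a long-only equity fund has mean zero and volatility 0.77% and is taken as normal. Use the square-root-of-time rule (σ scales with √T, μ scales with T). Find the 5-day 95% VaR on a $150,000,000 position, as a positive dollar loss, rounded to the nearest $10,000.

$4,250,000

At 95%, z = 1.645.
σ_{5d} = 0.77% × √5 = 1.722%.
VaR = 1.645 × 1.722% = 2.833%.
On $150,000,000: 0.02833 × $150,000,000 = $4,249,500.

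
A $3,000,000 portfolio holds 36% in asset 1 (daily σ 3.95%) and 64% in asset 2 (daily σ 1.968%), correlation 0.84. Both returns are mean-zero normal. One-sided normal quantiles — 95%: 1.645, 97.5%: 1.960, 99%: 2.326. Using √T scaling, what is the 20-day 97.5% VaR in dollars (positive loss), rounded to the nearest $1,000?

$676,000

σ_p = √(0.36²·3.95² + 0.64²·1.968² + 2·0.84·0.36·0.64·3.95·1.968) = 2.572%.
σ_{20d} = 2.572% × √20 = 11.502%.
VaR = 1.960 × 11.502% = 22.544%; on $3,000,000 that is $676,320.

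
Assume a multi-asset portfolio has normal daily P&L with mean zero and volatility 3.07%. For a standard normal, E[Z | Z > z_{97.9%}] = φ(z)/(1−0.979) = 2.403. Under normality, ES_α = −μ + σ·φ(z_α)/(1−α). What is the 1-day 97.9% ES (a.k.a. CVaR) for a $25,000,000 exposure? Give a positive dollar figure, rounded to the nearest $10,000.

$1,840,000

ES = 3.07% × 2.403 = 7.377%.
On $25,000,000: 0.07377 × $25,000,000 = $1,844,250.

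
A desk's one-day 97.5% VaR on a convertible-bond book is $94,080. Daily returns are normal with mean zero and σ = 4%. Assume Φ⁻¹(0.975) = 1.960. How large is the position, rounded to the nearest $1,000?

VaR as a fraction of value: z·σ = 1.960 × 4% = 7.84%.
Position = $94,080 / 0.0784 = $1,200,000.

$1,200,000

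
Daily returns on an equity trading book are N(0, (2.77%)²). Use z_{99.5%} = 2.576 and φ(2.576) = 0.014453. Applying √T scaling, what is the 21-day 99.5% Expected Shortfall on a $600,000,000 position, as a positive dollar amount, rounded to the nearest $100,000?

$220,200,000

σ_{21d} = 2.77% × √21 = 12.694%.
ES multiplier = φ(z)/(1−α) = 0.014453/0.005 = 2.891.
ES = 12.694% × 2.891 = 36.698%; on $600,000,000: $220,188,000.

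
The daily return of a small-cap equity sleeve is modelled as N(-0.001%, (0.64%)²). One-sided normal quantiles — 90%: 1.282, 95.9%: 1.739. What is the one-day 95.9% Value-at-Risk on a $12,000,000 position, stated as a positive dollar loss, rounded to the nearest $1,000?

$134,000

VaR = −μ + z·σ = −(-0.001%) + 1.739 × 0.64% = 1.114%.
On $12,000,000: 0.01114 × $12,000,000 = $133,680.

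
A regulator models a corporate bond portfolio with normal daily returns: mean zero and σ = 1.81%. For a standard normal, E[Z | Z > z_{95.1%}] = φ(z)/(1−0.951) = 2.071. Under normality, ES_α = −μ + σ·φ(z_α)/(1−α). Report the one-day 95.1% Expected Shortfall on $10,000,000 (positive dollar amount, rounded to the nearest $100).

ES = 1.81% × 2.071 = 3.749%.
On $10,000,000: 0.03749 × $10,000,000 = $374,900.

$374,900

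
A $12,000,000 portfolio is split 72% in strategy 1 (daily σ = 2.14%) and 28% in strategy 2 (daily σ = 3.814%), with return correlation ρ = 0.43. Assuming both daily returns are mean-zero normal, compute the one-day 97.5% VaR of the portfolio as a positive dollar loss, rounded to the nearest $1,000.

$522,000

σ_p² = 0.72²·2.14² + 0.28²·3.814² + 2·0.43·0.72·0.28·2.14·3.814 = 4.9296 (%²).
σ_p = √4.9296 = 2.220%.
At 97.5%, z = 1.960.
VaR = 1.960 × 2.220% = 4.351%; on $12,000,000 that is $522,120.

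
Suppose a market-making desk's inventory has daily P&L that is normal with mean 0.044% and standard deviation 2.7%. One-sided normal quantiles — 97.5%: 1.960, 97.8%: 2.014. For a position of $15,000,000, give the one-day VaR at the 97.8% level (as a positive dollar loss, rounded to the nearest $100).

VaR = −μ + z·σ = −(0.044%) + 2.014 × 2.7% = 5.394%.
On $15,000,000: 0.05394 × $15,000,000 = $809,100.

$809,100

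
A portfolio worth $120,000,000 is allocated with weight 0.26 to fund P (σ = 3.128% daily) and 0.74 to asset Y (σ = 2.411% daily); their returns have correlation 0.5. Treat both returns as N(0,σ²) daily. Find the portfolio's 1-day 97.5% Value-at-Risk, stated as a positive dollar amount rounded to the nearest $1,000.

$5,412,000

σ_p² = 0.26²·3.128² + 0.74²·2.411² + 2·0.5·0.26·0.74·3.128·2.411 = 5.2956 (%²).
σ_p = √5.2956 = 2.301%.
At 97.5%, z = 1.960.
VaR = 1.960 × 2.301% = 4.510%; on $120,000,000 that is $5,412,000.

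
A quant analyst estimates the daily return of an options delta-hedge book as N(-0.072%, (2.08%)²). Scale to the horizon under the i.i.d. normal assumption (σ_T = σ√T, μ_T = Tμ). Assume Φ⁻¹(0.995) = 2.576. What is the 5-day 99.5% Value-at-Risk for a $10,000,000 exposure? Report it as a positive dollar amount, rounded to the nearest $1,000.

σ_{5d} = 2.08% × √5 = 4.651%; μ_{5d} = 5 × -0.072% = -0.360%.
VaR = −(-0.360%) + 2.576 × 4.651% = 12.341%.
On $10,000,000: 0.12341 × $10,000,000 = $1,234,100.

$1,234,000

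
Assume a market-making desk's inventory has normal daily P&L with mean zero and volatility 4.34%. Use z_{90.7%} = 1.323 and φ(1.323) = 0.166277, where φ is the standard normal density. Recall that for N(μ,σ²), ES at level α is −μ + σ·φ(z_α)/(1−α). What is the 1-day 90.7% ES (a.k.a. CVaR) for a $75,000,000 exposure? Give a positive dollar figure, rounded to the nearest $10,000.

Tail multiplier: φ(z)/(1−α) = 0.166277 / 0.093 = 1.788.
ES = 4.34% × 1.788 = 7.760%.
On $75,000,000: 0.07760 × $75,000,000 = $5,820,000.

$5,820,000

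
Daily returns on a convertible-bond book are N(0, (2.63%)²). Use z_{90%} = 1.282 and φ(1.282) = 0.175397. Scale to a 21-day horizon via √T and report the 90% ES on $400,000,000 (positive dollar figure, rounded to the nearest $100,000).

$84,600,000

σ_{21d} = 2.63% × √21 = 12.052%.
ES multiplier = φ(z)/(1−α) = 0.175397/0.1 = 1.754.
ES = 12.052% × 1.754 = 21.139%; on $400,000,000: $84,556,000.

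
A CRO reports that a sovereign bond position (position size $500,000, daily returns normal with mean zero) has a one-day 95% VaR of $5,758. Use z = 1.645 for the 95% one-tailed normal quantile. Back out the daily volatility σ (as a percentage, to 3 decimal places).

0.700%

VaR as a fraction: $5,758 / $500,000 = 1.152%.
σ = VaR / z = 1.152% / 1.645 = 0.700%.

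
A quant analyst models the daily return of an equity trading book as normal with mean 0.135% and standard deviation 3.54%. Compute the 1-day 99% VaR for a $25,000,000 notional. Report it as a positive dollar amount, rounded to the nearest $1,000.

$2,025,000

At 99% one-sided, z = 2.326.
VaR = −μ + z·σ = −(0.135%) + 2.326 × 3.54% = 8.099%.
On $25,000,000: 0.08099 × $25,000,000 = $2,024,750.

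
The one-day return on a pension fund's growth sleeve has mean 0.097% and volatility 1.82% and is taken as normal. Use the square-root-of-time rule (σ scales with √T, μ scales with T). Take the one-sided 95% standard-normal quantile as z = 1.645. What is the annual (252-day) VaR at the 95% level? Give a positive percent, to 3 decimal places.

σ_{252d} = 1.82% × √252 = 28.892%; μ_{252d} = 252 × 0.097% = 24.444%.
VaR = −(24.444%) + 1.645 × 28.892% = 23.083%.

23.083%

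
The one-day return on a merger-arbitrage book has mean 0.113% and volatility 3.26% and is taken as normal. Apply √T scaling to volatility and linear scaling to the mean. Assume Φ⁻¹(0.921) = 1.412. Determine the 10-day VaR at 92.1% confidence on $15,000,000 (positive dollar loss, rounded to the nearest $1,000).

$2,014,000

σ_{10d} = 3.26% × √10 = 10.309%; μ_{10d} = 10 × 0.113% = 1.130%.
VaR = −(1.130%) + 1.412 × 10.309% = 13.426%.
On $15,000,000: 0.13426 × $15,000,000 = $2,013,900.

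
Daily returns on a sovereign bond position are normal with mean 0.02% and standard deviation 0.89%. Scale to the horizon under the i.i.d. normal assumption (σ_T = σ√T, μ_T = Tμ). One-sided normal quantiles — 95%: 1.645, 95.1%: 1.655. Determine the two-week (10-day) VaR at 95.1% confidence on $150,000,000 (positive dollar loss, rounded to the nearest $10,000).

σ_{10d} = 0.89% × √10 = 2.814%; μ_{10d} = 10 × 0.02% = 0.200%.
VaR = −(0.200%) + 1.655 × 2.814% = 4.457%.
On $150,000,000: 0.04457 × $150,000,000 = $6,685,500.

$6,690,000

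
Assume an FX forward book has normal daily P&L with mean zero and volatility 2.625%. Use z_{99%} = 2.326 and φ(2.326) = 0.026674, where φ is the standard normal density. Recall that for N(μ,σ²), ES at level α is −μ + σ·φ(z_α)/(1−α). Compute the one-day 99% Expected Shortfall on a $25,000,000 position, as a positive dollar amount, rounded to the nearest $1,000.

Tail multiplier: φ(z)/(1−α) = 0.026674 / 0.01 = 2.667.
ES = 2.625% × 2.667 = 7.001%.
On $25,000,000: 0.07001 × $25,000,000 = $1,750,250.

$1,750,000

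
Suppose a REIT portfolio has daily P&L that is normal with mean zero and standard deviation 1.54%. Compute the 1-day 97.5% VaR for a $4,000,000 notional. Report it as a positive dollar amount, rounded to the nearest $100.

$120,700

At 97.5% one-sided, z = 1.960.
VaR = z·σ = 1.960 × 1.54% = 3.018%.
On $4,000,000: 0.03018 × $4,000,000 = $120,720.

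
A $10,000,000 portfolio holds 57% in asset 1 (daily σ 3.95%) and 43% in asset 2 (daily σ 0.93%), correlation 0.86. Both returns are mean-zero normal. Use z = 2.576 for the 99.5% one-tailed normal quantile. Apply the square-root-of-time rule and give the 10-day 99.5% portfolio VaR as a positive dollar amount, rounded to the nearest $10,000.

σ_p = √(0.57²·3.95² + 0.43²·0.93² + 2·0.86·0.57·0.43·3.95·0.93) = 2.603%.
σ_{10d} = 2.603% × √10 = 8.231%.
VaR = 2.576 × 8.231% = 21.203%; on $10,000,000 that is $2,120,300.

$2,120,000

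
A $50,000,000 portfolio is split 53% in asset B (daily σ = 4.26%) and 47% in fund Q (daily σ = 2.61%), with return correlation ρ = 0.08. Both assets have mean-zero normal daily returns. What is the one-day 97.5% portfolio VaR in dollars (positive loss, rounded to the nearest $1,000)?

$2,601,000

σ_p² = 0.53²·4.26² + 0.47²·2.61² + 2·0.08·0.53·0.47·4.26·2.61 = 7.0456 (%²).
σ_p = √7.0456 = 2.654%.
At 97.5%, z = 1.960.
VaR = 1.960 × 2.654% = 5.202%; on $50,000,000 that is $2,601,000.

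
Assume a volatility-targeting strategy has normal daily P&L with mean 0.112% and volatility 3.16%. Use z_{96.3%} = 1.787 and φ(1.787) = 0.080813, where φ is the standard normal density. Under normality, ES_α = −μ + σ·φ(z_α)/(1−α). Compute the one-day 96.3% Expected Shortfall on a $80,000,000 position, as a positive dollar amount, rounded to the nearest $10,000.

Tail multiplier: φ(z)/(1−α) = 0.080813 / 0.037 = 2.184.
ES = −(0.112%) + 3.16% × 2.184 = 6.789%.
On $80,000,000: 0.06789 × $80,000,000 = $5,431,200.

$5,430,000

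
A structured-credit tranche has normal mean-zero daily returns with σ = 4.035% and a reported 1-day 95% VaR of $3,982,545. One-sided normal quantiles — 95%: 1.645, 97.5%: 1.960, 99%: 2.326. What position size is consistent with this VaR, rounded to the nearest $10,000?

VaR as a fraction of value: z·σ = 1.645 × 4.035% = 6.63758%.
Position = $3,982,545 / 0.0663757 = $60,000,000.

$60,000,000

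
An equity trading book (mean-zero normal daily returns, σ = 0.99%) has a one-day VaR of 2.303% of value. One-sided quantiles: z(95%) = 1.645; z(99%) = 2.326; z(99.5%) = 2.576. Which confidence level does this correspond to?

99%

Implied z = VaR/σ = 2.303 / 0.99 = 2.326.
This matches z(99%) = 2.326.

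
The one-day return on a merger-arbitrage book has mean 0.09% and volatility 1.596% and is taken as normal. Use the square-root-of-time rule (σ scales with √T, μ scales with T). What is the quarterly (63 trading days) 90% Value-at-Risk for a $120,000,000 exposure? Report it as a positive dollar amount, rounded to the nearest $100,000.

At 90%, z = 1.282.
σ_{63d} = 1.596% × √63 = 12.668%; μ_{63d} = 63 × 0.09% = 5.670%.
VaR = −(5.670%) + 1.282 × 12.668% = 10.570%.
On $120,000,000: 0.10570 × $120,000,000 = $12,684,000.

$12,700,000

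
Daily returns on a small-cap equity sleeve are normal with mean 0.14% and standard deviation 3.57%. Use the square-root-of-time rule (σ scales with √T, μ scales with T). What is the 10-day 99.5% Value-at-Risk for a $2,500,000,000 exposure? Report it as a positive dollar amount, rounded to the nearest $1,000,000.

At 99.5%, z = 2.576.
σ_{10d} = 3.57% × √10 = 11.289%; μ_{10d} = 10 × 0.14% = 1.400%.
VaR = −(1.400%) + 2.576 × 11.289% = 27.680%.
On $2,500,000,000: 0.27680 × $2,500,000,000 = $692,000,000.

$692,000,000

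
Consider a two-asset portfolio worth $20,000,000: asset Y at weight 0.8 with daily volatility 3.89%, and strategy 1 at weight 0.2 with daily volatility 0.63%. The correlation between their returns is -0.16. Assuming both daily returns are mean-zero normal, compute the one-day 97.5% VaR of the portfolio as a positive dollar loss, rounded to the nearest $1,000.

σ_p² = 0.8²·3.89² + 0.2²·0.63² + 2·-0.16·0.8·0.2·3.89·0.63 = 9.5749 (%²).
σ_p = √9.5749 = 3.094%.
At 97.5%, z = 1.960.
VaR = 1.960 × 3.094% = 6.064%; on $20,000,000 that is $1,212,800.

$1,213,000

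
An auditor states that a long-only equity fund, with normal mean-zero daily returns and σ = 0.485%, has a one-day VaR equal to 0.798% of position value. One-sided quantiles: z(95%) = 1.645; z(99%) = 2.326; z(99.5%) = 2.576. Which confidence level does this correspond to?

Implied z = VaR/σ = 0.798 / 0.485 = 1.645.
This matches z(95%) = 1.645.

95%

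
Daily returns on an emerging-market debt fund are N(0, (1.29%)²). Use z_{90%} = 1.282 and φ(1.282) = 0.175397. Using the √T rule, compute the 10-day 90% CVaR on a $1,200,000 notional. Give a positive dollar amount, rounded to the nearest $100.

$85,900

σ_{10d} = 1.29% × √10 = 4.079%.
ES multiplier = φ(z)/(1−α) = 0.175397/0.1 = 1.754.
ES = 4.079% × 1.754 = 7.155%; on $1,200,000: $85,860.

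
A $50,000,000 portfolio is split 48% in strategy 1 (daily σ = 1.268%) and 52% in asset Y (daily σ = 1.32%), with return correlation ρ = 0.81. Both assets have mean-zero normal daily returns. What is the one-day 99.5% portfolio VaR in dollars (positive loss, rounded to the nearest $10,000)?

$1,590,000

σ_p² = 0.48²·1.268² + 0.52²·1.32² + 2·0.81·0.48·0.52·1.268·1.32 = 1.5184 (%²).
σ_p = √1.5184 = 1.232%.
At 99.5%, z = 2.576.
VaR = 2.576 × 1.232% = 3.174%; on $50,000,000 that is $1,587,000.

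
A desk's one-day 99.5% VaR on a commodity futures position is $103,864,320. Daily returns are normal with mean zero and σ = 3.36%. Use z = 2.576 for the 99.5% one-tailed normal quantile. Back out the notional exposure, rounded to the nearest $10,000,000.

VaR as a fraction of value: z·σ = 2.576 × 3.36% = 8.65536%.
Position = $103,864,320 / 0.0865536 = $1,200,000,000.

$1,200,000,000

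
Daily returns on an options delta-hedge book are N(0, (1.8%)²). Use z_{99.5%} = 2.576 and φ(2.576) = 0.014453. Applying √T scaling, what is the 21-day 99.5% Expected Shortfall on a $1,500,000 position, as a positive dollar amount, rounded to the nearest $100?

$357,700

σ_{21d} = 1.8% × √21 = 8.249%.
ES multiplier = φ(z)/(1−α) = 0.014453/0.005 = 2.891.
ES = 8.249% × 2.891 = 23.848%; on $1,500,000: $357,720.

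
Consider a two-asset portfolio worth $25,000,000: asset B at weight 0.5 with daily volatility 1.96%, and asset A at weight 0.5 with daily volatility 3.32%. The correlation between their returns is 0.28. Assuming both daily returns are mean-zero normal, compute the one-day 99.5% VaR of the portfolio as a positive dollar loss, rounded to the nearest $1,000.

$1,385,000

σ_p² = 0.5²·1.96² + 0.5²·3.32² + 2·0.28·0.5·0.5·1.96·3.32 = 4.6270 (%²).
σ_p = √4.6270 = 2.151%.
At 99.5%, z = 2.576.
VaR = 2.576 × 2.151% = 5.541%; on $25,000,000 that is $1,385,250.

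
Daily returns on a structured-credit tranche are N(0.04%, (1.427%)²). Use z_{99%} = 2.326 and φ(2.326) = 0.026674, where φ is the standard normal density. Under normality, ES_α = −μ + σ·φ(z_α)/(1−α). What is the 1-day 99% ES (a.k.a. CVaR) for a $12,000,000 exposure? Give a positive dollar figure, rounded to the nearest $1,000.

$452,000

Tail multiplier: φ(z)/(1−α) = 0.026674 / 0.01 = 2.667.
ES = −(0.04%) + 1.427% × 2.667 = 3.766%.
On $12,000,000: 0.03766 × $12,000,000 = $451,920.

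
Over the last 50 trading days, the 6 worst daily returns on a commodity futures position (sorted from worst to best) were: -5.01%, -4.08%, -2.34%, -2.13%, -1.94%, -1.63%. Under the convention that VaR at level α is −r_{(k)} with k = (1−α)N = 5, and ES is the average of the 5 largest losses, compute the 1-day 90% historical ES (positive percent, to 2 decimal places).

3.10%

The 5 worst returns sum to -15.50%.
ES = −(-15.50%) / 5 = 3.1% ≈ 3.10%.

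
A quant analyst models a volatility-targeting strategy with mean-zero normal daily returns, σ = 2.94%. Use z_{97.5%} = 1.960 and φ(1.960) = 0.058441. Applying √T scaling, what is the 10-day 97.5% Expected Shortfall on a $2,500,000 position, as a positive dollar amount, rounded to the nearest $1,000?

$543,000

σ_{10d} = 2.94% × √10 = 9.297%.
ES multiplier = φ(z)/(1−α) = 0.058441/0.025 = 2.338.
ES = 9.297% × 2.338 = 21.736%; on $2,500,000: $543,400.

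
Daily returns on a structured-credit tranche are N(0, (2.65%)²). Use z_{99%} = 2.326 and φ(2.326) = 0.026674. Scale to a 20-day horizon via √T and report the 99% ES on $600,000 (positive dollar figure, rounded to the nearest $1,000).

$190,000

σ_{20d} = 2.65% × √20 = 11.851%.
ES multiplier = φ(z)/(1−α) = 0.026674/0.01 = 2.667.
ES = 11.851% × 2.667 = 31.607%; on $600,000: $189,642.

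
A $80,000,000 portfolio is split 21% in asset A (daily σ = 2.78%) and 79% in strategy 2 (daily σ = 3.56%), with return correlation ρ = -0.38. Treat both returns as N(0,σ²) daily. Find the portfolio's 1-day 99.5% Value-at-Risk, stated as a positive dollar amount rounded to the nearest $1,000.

$5,453,000

σ_p² = 0.21²·2.78² + 0.79²·3.56² + 2·-0.38·0.21·0.79·2.78·3.56 = 7.0026 (%²).
σ_p = √7.0026 = 2.646%.
At 99.5%, z = 2.576.
VaR = 2.576 × 2.646% = 6.816%; on $80,000,000 that is $5,452,800.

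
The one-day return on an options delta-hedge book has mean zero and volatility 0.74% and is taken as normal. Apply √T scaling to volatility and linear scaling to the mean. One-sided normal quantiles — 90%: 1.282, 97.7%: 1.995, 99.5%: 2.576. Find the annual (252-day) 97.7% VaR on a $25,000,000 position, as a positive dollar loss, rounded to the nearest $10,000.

σ_{252d} = 0.74% × √252 = 11.747%.
VaR = 1.995 × 11.747% = 23.435%.
On $25,000,000: 0.23435 × $25,000,000 = $5,858,750.

$5,860,000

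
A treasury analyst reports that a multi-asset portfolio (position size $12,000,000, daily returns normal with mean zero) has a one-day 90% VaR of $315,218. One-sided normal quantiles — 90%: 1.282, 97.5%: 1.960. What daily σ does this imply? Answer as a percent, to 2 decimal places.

2.05%

VaR as a fraction: $315,218 / $12,000,000 = 2.627%.
σ = VaR / z = 2.627% / 1.282 = 2.049%.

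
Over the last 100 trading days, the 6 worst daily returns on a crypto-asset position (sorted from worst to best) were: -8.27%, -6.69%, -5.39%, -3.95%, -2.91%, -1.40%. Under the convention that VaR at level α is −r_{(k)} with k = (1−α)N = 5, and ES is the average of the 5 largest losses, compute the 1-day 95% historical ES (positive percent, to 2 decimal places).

The 5 worst returns sum to -27.21%.
ES = −(-27.21%) / 5 = 5.442% ≈ 5.44%.

5.44%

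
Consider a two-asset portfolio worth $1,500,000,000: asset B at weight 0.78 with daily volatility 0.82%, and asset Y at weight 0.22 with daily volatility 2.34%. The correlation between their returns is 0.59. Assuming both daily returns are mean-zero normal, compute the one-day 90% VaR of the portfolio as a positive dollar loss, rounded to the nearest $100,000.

$19,800,000

σ_p² = 0.78²·0.82² + 0.22²·2.34² + 2·0.59·0.78·0.22·0.82·2.34 = 1.0626 (%²).
σ_p = √1.0626 = 1.031%.
At 90%, z = 1.282.
VaR = 1.282 × 1.031% = 1.322%; on $1,500,000,000 that is $19,830,000.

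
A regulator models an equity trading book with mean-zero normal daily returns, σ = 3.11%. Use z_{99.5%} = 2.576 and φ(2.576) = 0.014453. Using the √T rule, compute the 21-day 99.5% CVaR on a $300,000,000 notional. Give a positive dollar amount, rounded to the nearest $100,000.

$123,600,000

σ_{21d} = 3.11% × √21 = 14.252%.
ES multiplier = φ(z)/(1−α) = 0.014453/0.005 = 2.891.
ES = 14.252% × 2.891 = 41.203%; on $300,000,000: $123,609,000.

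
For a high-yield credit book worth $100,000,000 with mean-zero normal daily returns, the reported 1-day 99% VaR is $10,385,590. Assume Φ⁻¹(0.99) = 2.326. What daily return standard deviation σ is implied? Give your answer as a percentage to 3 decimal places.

4.465%

VaR as a fraction: $10,385,590 / $100,000,000 = 10.386%.
σ = VaR / z = 10.386% / 2.326 = 4.465%.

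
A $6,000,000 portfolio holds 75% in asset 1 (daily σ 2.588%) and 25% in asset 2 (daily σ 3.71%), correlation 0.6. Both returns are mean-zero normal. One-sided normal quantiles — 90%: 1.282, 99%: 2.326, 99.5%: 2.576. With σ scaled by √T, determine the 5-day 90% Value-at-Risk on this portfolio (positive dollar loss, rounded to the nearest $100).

σ_p = √(0.75²·2.588² + 0.25²·3.71² + 2·0.6·0.75·0.25·2.588·3.71) = 2.605%.
σ_{5d} = 2.605% × √5 = 5.825%.
VaR = 1.282 × 5.825% = 7.468%; on $6,000,000 that is $448,080.

$448,100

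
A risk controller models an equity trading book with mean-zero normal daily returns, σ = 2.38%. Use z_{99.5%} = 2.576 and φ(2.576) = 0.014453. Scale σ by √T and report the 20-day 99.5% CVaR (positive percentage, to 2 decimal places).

30.77%

σ_{20d} = 2.38% × √20 = 10.644%.
ES multiplier = φ(z)/(1−α) = 0.014453/0.005 = 2.891.
ES = 10.644% × 2.891 = 30.772%.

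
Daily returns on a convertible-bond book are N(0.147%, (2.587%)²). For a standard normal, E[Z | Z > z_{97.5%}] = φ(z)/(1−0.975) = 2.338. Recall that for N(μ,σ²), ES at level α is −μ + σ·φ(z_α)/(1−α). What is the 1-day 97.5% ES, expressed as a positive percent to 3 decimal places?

ES = −(0.147%) + 2.587% × 2.338 = 5.901%.

5.901%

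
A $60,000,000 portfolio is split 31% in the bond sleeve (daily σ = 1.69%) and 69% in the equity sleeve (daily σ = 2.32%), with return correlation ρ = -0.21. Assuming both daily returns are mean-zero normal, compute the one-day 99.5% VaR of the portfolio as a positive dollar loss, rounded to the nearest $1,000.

σ_p² = 0.31²·1.69² + 0.69²·2.32² + 2·-0.21·0.31·0.69·1.69·2.32 = 2.4848 (%²).
σ_p = √2.4848 = 1.576%.
At 99.5%, z = 2.576.
VaR = 2.576 × 1.576% = 4.060%; on $60,000,000 that is $2,436,000.

$2,436,000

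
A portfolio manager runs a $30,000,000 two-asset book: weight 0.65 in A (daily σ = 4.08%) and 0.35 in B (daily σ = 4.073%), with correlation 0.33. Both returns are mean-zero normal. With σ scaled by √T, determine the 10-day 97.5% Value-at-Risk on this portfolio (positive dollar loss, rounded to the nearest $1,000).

$6,322,000

σ_p = √(0.65²·4.08² + 0.35²·4.073² + 2·0.33·0.65·0.35·4.08·4.073) = 3.400%.
σ_{10d} = 3.400% × √10 = 10.752%.
z(97.5%) = 1.960.
VaR = 1.960 × 10.752% = 21.074%; on $30,000,000 that is $6,322,200.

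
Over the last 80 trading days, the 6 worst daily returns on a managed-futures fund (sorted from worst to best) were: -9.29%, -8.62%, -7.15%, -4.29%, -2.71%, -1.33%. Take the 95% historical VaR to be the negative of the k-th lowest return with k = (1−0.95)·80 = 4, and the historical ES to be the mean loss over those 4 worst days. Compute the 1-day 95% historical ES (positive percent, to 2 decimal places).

The 4 worst returns sum to -29.35%.
ES = −(-29.35%) / 4 = 7.3375% ≈ 7.34%.

7.34%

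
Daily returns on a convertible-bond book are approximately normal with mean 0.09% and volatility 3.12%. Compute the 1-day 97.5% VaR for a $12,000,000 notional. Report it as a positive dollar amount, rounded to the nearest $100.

At 97.5% one-sided, z = 1.960.
VaR = −μ + z·σ = −(0.09%) + 1.960 × 3.12% = 6.025%.
On $12,000,000: 0.06025 × $12,000,000 = $723,000.

$723,000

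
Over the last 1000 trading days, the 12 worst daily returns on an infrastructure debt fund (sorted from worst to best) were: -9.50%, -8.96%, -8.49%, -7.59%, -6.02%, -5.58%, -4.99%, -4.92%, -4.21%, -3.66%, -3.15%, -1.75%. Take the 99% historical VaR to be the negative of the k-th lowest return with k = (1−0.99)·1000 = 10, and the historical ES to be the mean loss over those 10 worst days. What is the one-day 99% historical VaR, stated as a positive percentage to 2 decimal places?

3.66%

k = 10; the 10th lowest return is -3.66%, so VaR = 3.66%.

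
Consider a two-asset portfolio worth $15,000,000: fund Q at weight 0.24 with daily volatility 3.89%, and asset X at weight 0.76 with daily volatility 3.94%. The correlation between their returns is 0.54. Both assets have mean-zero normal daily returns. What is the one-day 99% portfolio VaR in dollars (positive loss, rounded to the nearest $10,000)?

σ_p² = 0.24²·3.89² + 0.76²·3.94² + 2·0.54·0.24·0.76·3.89·3.94 = 12.8573 (%²).
σ_p = √12.8573 = 3.586%.
At 99%, z = 2.326.
VaR = 2.326 × 3.586% = 8.341%; on $15,000,000 that is $1,251,150.

$1,250,000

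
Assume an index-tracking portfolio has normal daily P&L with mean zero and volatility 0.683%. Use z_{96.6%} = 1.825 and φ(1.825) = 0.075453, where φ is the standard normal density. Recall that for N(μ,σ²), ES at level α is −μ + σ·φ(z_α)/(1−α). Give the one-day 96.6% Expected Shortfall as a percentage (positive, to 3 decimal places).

1.516%

Tail multiplier: φ(z)/(1−α) = 0.075453 / 0.034 = 2.219.
ES = 0.683% × 2.219 = 1.516%.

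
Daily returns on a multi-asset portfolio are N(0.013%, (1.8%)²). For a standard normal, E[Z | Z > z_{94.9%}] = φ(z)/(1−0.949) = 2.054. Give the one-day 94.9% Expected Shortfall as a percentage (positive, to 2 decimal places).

ES = −(0.013%) + 1.8% × 2.054 = 3.684%.

3.68%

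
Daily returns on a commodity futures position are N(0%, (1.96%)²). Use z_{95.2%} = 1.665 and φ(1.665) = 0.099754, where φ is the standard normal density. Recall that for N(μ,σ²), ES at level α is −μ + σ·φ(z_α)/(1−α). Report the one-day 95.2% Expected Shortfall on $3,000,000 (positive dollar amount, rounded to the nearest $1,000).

$122,000

Tail multiplier: φ(z)/(1−α) = 0.099754 / 0.048 = 2.078.
ES = 1.96% × 2.078 = 4.073%.
On $3,000,000: 0.04073 × $3,000,000 = $122,190.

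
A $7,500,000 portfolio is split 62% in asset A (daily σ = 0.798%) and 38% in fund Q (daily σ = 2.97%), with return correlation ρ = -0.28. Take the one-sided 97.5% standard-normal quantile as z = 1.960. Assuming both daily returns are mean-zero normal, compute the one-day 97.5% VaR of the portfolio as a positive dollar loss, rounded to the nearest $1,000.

$161,000

σ_p² = 0.62²·0.798² + 0.38²·2.97² + 2·-0.28·0.62·0.38·0.798·2.97 = 1.2058 (%²).
σ_p = √1.2058 = 1.098%.
VaR = 1.960 × 1.098% = 2.152%; on $7,500,000 that is $161,400.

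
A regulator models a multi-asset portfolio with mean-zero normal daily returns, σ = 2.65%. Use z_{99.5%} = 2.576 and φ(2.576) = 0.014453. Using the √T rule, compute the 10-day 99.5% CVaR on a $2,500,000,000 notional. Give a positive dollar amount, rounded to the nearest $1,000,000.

σ_{10d} = 2.65% × √10 = 8.380%.
ES multiplier = φ(z)/(1−α) = 0.014453/0.005 = 2.891.
ES = 8.380% × 2.891 = 24.227%; on $2,500,000,000: $605,675,000.

$606,000,000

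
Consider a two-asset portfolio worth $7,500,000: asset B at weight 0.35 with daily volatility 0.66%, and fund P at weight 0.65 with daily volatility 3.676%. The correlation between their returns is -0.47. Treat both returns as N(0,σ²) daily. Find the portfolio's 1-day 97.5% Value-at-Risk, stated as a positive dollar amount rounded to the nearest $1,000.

σ_p² = 0.35²·0.66² + 0.65²·3.676² + 2·-0.47·0.35·0.65·0.66·3.676 = 5.2438 (%²).
σ_p = √5.2438 = 2.290%.
At 97.5%, z = 1.960.
VaR = 1.960 × 2.290% = 4.488%; on $7,500,000 that is $336,600.

$337,000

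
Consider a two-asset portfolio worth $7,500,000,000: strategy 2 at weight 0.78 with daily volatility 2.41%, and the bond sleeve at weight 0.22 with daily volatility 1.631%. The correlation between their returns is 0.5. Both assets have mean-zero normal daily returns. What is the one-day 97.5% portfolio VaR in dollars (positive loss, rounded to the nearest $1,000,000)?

σ_p² = 0.78²·2.41² + 0.22²·1.631² + 2·0.5·0.78·0.22·2.41·1.631 = 4.3369 (%²).
σ_p = √4.3369 = 2.083%.
At 97.5%, z = 1.960.
VaR = 1.960 × 2.083% = 4.083%; on $7,500,000,000 that is $306,225,000.

$306,000,000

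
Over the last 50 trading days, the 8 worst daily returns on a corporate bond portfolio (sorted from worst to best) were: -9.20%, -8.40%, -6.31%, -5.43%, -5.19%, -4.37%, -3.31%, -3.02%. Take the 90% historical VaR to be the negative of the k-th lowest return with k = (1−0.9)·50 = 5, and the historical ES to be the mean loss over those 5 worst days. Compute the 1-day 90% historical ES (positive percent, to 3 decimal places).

6.906%

The 5 worst returns sum to -34.53%.
ES = −(-34.53%) / 5 = 6.906%.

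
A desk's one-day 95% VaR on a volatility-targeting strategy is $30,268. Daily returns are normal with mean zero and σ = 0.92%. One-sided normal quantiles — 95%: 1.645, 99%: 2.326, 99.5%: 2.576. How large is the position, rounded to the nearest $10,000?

$2,000,000

VaR as a fraction of value: z·σ = 1.645 × 0.92% = 1.5134%.
Position = $30,268 / 0.015134 = $2,000,000.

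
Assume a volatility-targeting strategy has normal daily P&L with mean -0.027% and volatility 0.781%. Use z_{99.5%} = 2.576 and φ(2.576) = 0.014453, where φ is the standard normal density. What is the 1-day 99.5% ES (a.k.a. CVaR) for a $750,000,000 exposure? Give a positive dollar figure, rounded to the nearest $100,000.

$17,100,000

Tail multiplier: φ(z)/(1−α) = 0.014453 / 0.005 = 2.891.
ES = −(-0.027%) + 0.781% × 2.891 = 2.285%.
On $750,000,000: 0.02285 × $750,000,000 = $17,137,500.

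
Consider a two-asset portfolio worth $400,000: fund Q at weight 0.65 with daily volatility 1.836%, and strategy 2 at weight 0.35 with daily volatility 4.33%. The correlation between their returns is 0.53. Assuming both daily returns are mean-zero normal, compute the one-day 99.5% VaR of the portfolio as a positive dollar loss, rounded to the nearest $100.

σ_p² = 0.65²·1.836² + 0.35²·4.33² + 2·0.53·0.65·0.35·1.836·4.33 = 5.6381 (%²).
σ_p = √5.6381 = 2.374%.
At 99.5%, z = 2.576.
VaR = 2.576 × 2.374% = 6.115%; on $400,000 that is $24,460.

$24,500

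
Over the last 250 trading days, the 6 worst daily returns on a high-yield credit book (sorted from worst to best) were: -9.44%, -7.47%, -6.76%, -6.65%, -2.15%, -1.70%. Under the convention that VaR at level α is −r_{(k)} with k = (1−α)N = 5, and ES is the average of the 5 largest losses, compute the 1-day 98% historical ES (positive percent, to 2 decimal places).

The 5 worst returns sum to -32.47%.
ES = −(-32.47%) / 5 = 6.494% ≈ 6.49%.

6.49%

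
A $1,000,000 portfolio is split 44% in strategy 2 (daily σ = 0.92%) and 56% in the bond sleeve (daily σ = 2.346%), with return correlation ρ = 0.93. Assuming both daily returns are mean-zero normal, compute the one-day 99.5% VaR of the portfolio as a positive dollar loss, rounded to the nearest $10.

$43,710

σ_p² = 0.44²·0.92² + 0.56²·2.346² + 2·0.93·0.44·0.56·0.92·2.346 = 2.8790 (%²).
σ_p = √2.8790 = 1.697%.
At 99.5%, z = 2.576.
VaR = 2.576 × 1.697% = 4.371%; on $1,000,000 that is $43,710.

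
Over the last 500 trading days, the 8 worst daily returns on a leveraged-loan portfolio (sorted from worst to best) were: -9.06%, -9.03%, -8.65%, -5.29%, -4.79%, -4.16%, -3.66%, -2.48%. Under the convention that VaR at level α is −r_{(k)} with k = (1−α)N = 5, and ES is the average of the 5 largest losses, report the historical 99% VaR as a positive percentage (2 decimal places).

k = 5; the 5th lowest return is -4.79%, so VaR = 4.79%.

4.79%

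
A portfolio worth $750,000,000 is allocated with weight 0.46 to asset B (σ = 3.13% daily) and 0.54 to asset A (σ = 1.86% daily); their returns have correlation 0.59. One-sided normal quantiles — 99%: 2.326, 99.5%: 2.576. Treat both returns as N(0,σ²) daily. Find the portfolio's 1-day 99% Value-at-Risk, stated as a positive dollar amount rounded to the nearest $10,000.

σ_p² = 0.46²·3.13² + 0.54²·1.86² + 2·0.59·0.46·0.54·3.13·1.86 = 4.7883 (%²).
σ_p = √4.7883 = 2.188%.
VaR = 2.326 × 2.188% = 5.089%; on $750,000,000 that is $38,167,500.

$38,170,000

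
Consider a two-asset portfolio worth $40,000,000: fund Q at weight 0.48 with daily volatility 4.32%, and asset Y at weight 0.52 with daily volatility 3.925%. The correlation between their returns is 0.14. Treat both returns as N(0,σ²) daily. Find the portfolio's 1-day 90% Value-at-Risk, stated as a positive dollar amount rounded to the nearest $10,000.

σ_p² = 0.48²·4.32² + 0.52²·3.925² + 2·0.14·0.48·0.52·4.32·3.925 = 9.6505 (%²).
σ_p = √9.6505 = 3.107%.
At 90%, z = 1.282.
VaR = 1.282 × 3.107% = 3.983%; on $40,000,000 that is $1,593,200.

$1,590,000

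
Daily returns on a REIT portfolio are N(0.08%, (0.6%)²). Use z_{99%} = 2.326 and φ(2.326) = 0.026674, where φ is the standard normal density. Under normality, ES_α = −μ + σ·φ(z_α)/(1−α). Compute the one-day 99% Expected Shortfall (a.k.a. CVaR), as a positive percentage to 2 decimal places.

1.52%

Tail multiplier: φ(z)/(1−α) = 0.026674 / 0.01 = 2.667.
ES = −(0.08%) + 0.6% × 2.667 = 1.520%.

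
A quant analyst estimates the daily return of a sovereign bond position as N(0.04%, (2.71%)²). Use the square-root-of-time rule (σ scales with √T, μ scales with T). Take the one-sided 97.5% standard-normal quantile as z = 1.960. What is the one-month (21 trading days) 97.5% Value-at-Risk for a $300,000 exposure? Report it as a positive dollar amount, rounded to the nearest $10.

$70,500

σ_{21d} = 2.71% × √21 = 12.419%; μ_{21d} = 21 × 0.04% = 0.840%.
VaR = −(0.840%) + 1.960 × 12.419% = 23.501%.
On $300,000: 0.23501 × $300,000 = $70,503.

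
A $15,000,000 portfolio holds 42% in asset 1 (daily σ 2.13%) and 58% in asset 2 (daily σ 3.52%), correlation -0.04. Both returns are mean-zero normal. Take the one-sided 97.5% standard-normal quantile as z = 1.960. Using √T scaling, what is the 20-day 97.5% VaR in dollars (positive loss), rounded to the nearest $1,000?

$2,887,000

σ_p = √(0.42²·2.13² + 0.58²·3.52² + 2·-0.04·0.42·0.58·2.13·3.52) = 2.196%.
σ_{20d} = 2.196% × √20 = 9.821%.
VaR = 1.960 × 9.821% = 19.249%; on $15,000,000 that is $2,887,350.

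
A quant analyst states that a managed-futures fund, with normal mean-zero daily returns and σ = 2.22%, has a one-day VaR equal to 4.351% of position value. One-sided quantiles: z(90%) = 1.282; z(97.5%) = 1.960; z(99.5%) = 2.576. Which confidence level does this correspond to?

Implied z = VaR/σ = 4.351 / 2.22 = 1.960.
This matches z(97.5%) = 1.960.

97.5%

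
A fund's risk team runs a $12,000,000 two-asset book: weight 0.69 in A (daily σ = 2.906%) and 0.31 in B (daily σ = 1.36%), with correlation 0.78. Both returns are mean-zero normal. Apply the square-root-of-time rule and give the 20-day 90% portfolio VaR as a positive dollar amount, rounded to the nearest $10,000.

σ_p = √(0.69²·2.906² + 0.31²·1.36² + 2·0.78·0.69·0.31·2.906·1.36) = 2.349%.
σ_{20d} = 2.349% × √20 = 10.505%.
z(90%) = 1.282.
VaR = 1.282 × 10.505% = 13.467%; on $12,000,000 that is $1,616,040.

$1,620,000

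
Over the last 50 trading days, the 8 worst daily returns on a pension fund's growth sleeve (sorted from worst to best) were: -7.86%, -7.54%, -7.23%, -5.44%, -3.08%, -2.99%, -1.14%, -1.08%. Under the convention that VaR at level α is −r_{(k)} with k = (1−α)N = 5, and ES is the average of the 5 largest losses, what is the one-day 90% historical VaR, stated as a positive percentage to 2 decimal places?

k = 5; the 5th lowest return is -3.08%, so VaR = 3.08%.

3.08%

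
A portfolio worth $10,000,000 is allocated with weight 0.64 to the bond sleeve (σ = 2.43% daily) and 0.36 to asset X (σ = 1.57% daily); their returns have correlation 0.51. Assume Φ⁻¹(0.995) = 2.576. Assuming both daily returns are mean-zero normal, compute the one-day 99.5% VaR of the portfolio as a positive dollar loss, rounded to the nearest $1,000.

$491,000

σ_p² = 0.64²·2.43² + 0.36²·1.57² + 2·0.51·0.64·0.36·2.43·1.57 = 3.6347 (%²).
σ_p = √3.6347 = 1.906%.
VaR = 2.576 × 1.906% = 4.910%; on $10,000,000 that is $491,000.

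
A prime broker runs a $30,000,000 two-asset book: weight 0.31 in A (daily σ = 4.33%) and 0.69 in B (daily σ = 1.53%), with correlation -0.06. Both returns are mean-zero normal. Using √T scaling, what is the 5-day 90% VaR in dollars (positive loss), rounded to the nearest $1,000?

$1,425,000

σ_p = √(0.31²·4.33² + 0.69²·1.53² + 2·-0.06·0.31·0.69·4.33·1.53) = 1.657%.
σ_{5d} = 1.657% × √5 = 3.705%.
z(90%) = 1.282.
VaR = 1.282 × 3.705% = 4.750%; on $30,000,000 that is $1,425,000.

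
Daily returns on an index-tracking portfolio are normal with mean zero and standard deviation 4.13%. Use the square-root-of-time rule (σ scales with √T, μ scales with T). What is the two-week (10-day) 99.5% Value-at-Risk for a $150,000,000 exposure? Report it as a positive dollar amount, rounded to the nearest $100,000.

At 99.5%, z = 2.576.
σ_{10d} = 4.13% × √10 = 13.060%.
VaR = 2.576 × 13.060% = 33.643%.
On $150,000,000: 0.33643 × $150,000,000 = $50,464,500.

$50,500,000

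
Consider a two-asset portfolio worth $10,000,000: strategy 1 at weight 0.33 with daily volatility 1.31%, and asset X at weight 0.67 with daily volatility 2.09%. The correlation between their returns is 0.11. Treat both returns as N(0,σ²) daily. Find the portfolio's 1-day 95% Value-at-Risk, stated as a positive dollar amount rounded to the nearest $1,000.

$248,000

σ_p² = 0.33²·1.31² + 0.67²·2.09² + 2·0.11·0.33·0.67·1.31·2.09 = 2.2809 (%²).
σ_p = √2.2809 = 1.510%.
At 95%, z = 1.645.
VaR = 1.645 × 1.510% = 2.484%; on $10,000,000 that is $248,400.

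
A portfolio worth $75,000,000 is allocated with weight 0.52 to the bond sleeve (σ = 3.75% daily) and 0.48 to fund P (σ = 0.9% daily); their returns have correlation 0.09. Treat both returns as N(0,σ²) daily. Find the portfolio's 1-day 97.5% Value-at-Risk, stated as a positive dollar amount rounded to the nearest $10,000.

σ_p² = 0.52²·3.75² + 0.48²·0.9² + 2·0.09·0.52·0.48·3.75·0.9 = 4.1408 (%²).
σ_p = √4.1408 = 2.035%.
At 97.5%, z = 1.960.
VaR = 1.960 × 2.035% = 3.989%; on $75,000,000 that is $2,991,750.

$2,990,000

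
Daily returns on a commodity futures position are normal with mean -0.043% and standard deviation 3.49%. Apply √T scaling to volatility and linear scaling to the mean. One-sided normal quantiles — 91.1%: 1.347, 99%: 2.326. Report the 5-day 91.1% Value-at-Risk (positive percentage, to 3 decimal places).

σ_{5d} = 3.49% × √5 = 7.804%; μ_{5d} = 5 × -0.043% = -0.215%.
VaR = −(-0.215%) + 1.347 × 7.804% = 10.727%.

10.727%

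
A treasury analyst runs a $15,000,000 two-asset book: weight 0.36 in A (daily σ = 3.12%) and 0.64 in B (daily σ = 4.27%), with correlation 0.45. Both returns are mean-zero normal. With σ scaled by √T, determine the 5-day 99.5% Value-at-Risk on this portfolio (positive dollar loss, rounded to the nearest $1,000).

σ_p = √(0.36²·3.12² + 0.64²·4.27² + 2·0.45·0.36·0.64·3.12·4.27) = 3.390%.
σ_{5d} = 3.390% × √5 = 7.580%.
z(99.5%) = 2.576.
VaR = 2.576 × 7.580% = 19.526%; on $15,000,000 that is $2,928,900.

$2,929,000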